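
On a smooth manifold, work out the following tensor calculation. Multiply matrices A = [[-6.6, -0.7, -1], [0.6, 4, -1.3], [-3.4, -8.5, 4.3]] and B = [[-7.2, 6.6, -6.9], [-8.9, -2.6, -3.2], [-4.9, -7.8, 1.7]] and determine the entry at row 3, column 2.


(AB)_{ij} = sum_k A_{ik} B_{kj}.
For i=3, j=2:
A_{31} * B_{12} = -3.4 * 6.6 = -22.44
A_{32} * B_{22} = -8.5 * -2.6 = 22.1
A_{33} * B_{32} = 4.3 * -7.8 = -33.54
Sum = -22.44 + 22.1 + -33.54 = -33.88

-33.88


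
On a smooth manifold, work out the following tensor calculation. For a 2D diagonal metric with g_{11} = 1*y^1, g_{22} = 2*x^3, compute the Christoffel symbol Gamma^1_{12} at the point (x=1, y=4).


For a diagonal metric, Gamma^k_{ij} = (1/2) g^{kk} (dg_{ik}/dx_j + dg_{jk}/dx_i - dg_{ij}/dx_k).
The metric is diagonal, so g_{ab} = 0 for a != b.
At the given point: g_{11} = 4, g_{22} = 2
g^{11} = 1/4
dg_{11}/dx_2 = dg_{11}/dx_2 = 1
dg_{21}/dx_1 = 0 (off-diagonal)
dg_{12}/dx_1 = 0 (off-diagonal)
Numerator = 1 + 0 - 0 = 1
Gamma^1_{12} = 1 / (2 * 4) = 1/8

1/8


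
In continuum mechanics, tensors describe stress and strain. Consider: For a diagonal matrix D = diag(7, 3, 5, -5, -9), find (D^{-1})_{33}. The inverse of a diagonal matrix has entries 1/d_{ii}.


For a diagonal matrix, the inverse has entries (D^{-1})_{ii} = 1/d_{ii}.
The diagonal entries are: d_{11} = 7, d_{22} = 3, d_{33} = 5, d_{44} = -5, d_{55} = -9
We need (D^{-1})_{33} = 1/d_{33} = 1/5 = 1/5

1/5


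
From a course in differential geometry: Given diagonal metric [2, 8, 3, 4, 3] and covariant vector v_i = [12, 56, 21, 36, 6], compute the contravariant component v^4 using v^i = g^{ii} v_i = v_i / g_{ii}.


To raise an index with a diagonal metric: v^i = v_i / g_{ii}.
For index 4: v_4 = 36, g_{44} = 4
v^4 = 36 / 4 = 9

9


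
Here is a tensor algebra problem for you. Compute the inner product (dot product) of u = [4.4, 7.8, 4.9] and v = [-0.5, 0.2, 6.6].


The inner product u . v = sum of u_i * v_i.
Term-by-term: 4.4 * -0.5, 7.8 * 0.2, 4.9 * 6.6
Products: -2.2, 1.56, 32.34
Sum = -2.2 + 1.56 + 32.34 = 31.7

31.7


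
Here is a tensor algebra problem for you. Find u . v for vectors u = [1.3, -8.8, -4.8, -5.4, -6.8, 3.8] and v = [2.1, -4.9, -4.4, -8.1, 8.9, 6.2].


The inner product u . v = sum of u_i * v_i.
Term-by-term: 1.3 * 2.1, -8.8 * -4.9, -4.8 * -4.4, -5.4 * -8.1, -6.8 * 8.9, 3.8 * 6.2
Products: 2.73, 43.12, 21.12, 43.74, -60.52, 23.56
Sum = 2.73 + 43.12 + 21.12 + 43.74 + -60.52 + 23.56 = 73.75

73.75


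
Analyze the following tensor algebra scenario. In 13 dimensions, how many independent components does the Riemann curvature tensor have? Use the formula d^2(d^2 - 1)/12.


The Riemann tensor in d dimensions has d^2(d^2 - 1)/12 independent components.
d = 13, so d^2 = 169
d^2 - 1 = 168
d^2(d^2 - 1) = 169 * 168 = 28392
Divide by 12: 28392 / 12 = 2366

2366


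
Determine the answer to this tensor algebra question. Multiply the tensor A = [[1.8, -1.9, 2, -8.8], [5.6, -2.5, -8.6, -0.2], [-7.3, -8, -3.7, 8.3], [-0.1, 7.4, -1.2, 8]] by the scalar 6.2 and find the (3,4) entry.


Scalar multiplication: (cA)_{ij} = c * A_{ij}.
c = 6.2
A_{34} = 8.3
(cA)_{34} = 6.2 * 8.3 = 51.46

51.46


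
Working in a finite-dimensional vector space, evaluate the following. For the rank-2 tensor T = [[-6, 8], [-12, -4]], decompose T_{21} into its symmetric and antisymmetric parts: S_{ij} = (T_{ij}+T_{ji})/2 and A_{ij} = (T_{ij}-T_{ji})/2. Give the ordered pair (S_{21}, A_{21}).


T_{21} = -12
T_{12} = 8
S_{21} = (-12 + 8)/2 = -4/2 = -2
A_{21} = (-12 - 8)/2 = -20/2 = -10
Check: S + A = -2 + -10 = -12 = T_{21}.

(-2, -10)


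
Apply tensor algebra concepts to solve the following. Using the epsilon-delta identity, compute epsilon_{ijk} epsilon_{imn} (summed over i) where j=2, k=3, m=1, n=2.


Using the identity: epsilon_{ijk} epsilon_{imn} = delta_{jm} delta_{kn} - delta_{jn} delta_{km}.
delta_{21} = 0
delta_{32} = 0
delta_{22} = 1
delta_{31} = 0
Result = 0 * 0 - 1 * 0 = 0 - 0 = 0

0


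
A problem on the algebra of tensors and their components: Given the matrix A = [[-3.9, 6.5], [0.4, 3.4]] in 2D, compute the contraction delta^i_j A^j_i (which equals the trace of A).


The contraction (trace) of a rank-2 tensor is the sum of its diagonal elements.
Diagonal entries: A[1,1] = -3.9, A[2,2] = 3.4
Tr(A) = -3.9 + 3.4 = -0.5

-0.5


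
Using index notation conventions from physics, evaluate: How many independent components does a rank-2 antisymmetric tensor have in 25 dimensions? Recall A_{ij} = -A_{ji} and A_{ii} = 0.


An antisymmetric rank-2 tensor satisfies A_{ij} = -A_{ji}, so diagonal entries are zero.
The independent components are the upper-triangular entries: C(n, 2) = n(n-1)/2.
n = 25
C(25, 2) = 25 * 24 / 2 = 600 / 2 = 300

300


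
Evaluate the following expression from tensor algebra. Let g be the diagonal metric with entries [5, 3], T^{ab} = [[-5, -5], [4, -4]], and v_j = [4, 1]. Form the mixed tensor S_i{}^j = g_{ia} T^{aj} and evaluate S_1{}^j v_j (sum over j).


Step 1: lower the first index. For a diagonal metric, g_{ia} T^{aj} = g_{ii} T^{ij} (no sum on i).
g_{11} = 5
S_1{}^1 = 5 * T^{11} = 5 * -5 = -25
S_1{}^2 = 5 * T^{12} = 5 * -5 = -25
Step 2: contract S_1{}^j with v_j.
S_1{}^1 * v_1 = -25 * 4 = -100
S_1{}^2 * v_2 = -25 * 1 = -25
Result = -100 + -25 = -125

-125


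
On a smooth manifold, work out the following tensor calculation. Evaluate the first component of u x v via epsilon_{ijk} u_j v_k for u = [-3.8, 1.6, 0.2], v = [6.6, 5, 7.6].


(u x v)_1 = sum_{j,k} epsilon_{1jk} u_j v_k. Only permutations of (1,2,3) contribute; the two non-zero terms are:
eps_{123} u_2 v_3 = 1 * 1.6 * 7.6 = 12.16
eps_{132} u_3 v_2 = -1 * 0.2 * 5 = -1
(u x v)_1 = 11.16

11.16


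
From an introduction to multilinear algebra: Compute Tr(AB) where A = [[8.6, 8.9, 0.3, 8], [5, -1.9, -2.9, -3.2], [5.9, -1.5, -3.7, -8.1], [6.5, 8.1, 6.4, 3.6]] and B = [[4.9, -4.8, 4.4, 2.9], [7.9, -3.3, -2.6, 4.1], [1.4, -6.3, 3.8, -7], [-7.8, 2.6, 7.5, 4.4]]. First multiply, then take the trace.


Tr(AB) = sum_i (AB)_{ii} where (AB)_{ii} = sum_k A_{ik} B_{ki}.
(AB)_{11} = 8.6*4.9 + 8.9*7.9 + 0.3*1.4 + 8*-7.8 = 50.47
(AB)_{22} = 5*-4.8 + -1.9*-3.3 + -2.9*-6.3 + -3.2*2.6 = -7.78
(AB)_{33} = 5.9*4.4 + -1.5*-2.6 + -3.7*3.8 + -8.1*7.5 = -44.95
(AB)_{44} = 6.5*2.9 + 8.1*4.1 + 6.4*-7 + 3.6*4.4 = 23.1
Tr(AB) = 50.47 + -7.78 + -44.95 + 23.1 = 20.84

20.84


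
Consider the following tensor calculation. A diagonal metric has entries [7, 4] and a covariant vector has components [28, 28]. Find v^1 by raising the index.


To raise an index with a diagonal metric: v^i = v_i / g_{ii}.
For index 1: v_1 = 28, g_{11} = 7
v^1 = 28 / 7 = 4

4


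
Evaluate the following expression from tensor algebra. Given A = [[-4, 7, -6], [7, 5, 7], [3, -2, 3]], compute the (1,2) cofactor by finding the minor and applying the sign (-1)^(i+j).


To find cofactor C_{12}, delete row 1 and column 2.
The resulting 2x2 submatrix is: [[7, 7], [3, 3]]
Minor M_{12} = 7*3 - 7*3
  = 21 - 21 = 0
Sign = (-1)^(1+2) = (-1)^3 = -1
Cofactor C_{12} = -1 * 0 = 0

0


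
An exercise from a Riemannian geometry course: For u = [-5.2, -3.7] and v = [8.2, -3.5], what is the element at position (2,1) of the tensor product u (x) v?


The outer product entry T_{ij} = u_i * v_j.
We need i=2, j=1.
u_2 = -3.7, v_1 = 8.2
T_{2,1} = -3.7 * 8.2 = -30.34

-30.34


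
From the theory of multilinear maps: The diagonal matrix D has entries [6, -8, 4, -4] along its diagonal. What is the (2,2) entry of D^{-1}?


For a diagonal matrix, the inverse has entries (D^{-1})_{ii} = 1/d_{ii}.
The diagonal entries are: d_{11} = 6, d_{22} = -8, d_{33} = 4, d_{44} = -4
We need (D^{-1})_{22} = 1/d_{22} = 1/-8 = -1/8

-1/8


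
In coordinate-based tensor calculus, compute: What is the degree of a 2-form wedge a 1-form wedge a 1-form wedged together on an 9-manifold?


The degree of a wedge product is the sum of the degrees of the individual forms.
Degrees: 2, 1, 1
Total degree = 2 + 1 + 1 = 4

4


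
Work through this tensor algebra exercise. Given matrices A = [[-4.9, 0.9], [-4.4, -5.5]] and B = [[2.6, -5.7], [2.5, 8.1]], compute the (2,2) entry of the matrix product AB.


(AB)_{ij} = sum_k A_{ik} B_{kj}.
For i=2, j=2:
A_{21} * B_{12} = -4.4 * -5.7 = 25.08
A_{22} * B_{22} = -5.5 * 8.1 = -44.55
Sum = 25.08 + -44.55 = -19.47

-19.47


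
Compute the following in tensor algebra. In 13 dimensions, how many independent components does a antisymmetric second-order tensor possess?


A antisymmetric rank-2 tensor in d dimensions has d(d-1)/2 independent components.
d = 13
d(d-1)/2 = 13 * 12 / 2 = 156 / 2 = 78

78


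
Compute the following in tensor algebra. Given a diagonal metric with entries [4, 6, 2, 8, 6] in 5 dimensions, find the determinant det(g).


For a diagonal metric, the determinant is the product of diagonal entries.
Diagonal entries: 4, 6, 2, 8, 6
det(g) = 4 * 6 * 2 * 8 * 6 = 2304

2304


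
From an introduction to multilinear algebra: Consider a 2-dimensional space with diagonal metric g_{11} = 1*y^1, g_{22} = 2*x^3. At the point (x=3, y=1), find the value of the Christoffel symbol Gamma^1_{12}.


For a diagonal metric, Gamma^k_{ij} = (1/2) g^{kk} (dg_{ik}/dx_j + dg_{jk}/dx_i - dg_{ij}/dx_k).
The metric is diagonal, so g_{ab} = 0 for a != b.
At the given point: g_{11} = 1, g_{22} = 54
g^{11} = 1/1
dg_{11}/dx_2 = dg_{11}/dx_2 = 1
dg_{21}/dx_1 = 0 (off-diagonal)
dg_{12}/dx_1 = 0 (off-diagonal)
Numerator = 1 + 0 - 0 = 1
Gamma^1_{12} = 1 / (2 * 1) = 1/2

1/2


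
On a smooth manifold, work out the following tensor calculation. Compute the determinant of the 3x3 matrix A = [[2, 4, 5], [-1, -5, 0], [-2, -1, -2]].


Expanding along the first row, det(A) = a11*M_11 - a12*M_12 + a13*M_13, where M_1j is the (1,j) minor.
Minor M_11 = -5*-2 - 0*-1 = 10
Minor M_12 = -1*-2 - 0*-2 = 2
Minor M_13 = -1*-1 - -5*-2 = -9
det = 2*(10) - 4*(2) + 5*(-9)
    = 20 - 8 + -45
    = -33

-33


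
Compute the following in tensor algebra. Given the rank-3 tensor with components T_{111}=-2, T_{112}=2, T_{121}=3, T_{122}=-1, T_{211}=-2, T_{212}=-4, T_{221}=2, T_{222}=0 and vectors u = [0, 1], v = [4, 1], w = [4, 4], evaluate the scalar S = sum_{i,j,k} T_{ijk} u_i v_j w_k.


S = sum over i,j,k of T_{ijk} u_i v_j w_k. Expanding all 8 terms:
T_{111}*u_1*v_1*w_1 = -2*0*4*4 = 0  (running total: 0)
T_{112}*u_1*v_1*w_2 = 2*0*4*4 = 0  (running total: 0)
T_{121}*u_1*v_2*w_1 = 3*0*1*4 = 0  (running total: 0)
T_{122}*u_1*v_2*w_2 = -1*0*1*4 = 0  (running total: 0)
T_{211}*u_2*v_1*w_1 = -2*1*4*4 = -32  (running total: -32)
T_{212}*u_2*v_1*w_2 = -4*1*4*4 = -64  (running total: -96)
T_{221}*u_2*v_2*w_1 = 2*1*1*4 = 8  (running total: -88)
T_{222}*u_2*v_2*w_2 = 0*1*1*4 = 0  (running total: -88)
S = -88

-88


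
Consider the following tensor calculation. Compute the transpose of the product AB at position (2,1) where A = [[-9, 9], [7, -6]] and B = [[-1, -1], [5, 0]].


(AB)^T_{ij} = (AB)_{ji} = sum_k A_{jk} B_{ki}.
For i=2, j=1 we need (AB)_{12}:
A_{11} * B_{12} = -9 * -1 = 9
A_{12} * B_{22} = 9 * 0 = 0
Sum = 9 + 0 = 9

9


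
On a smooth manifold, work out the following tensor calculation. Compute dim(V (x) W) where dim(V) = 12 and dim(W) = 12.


The dimension of a tensor product is the product of dimensions.
dim(V) = 12, dim(W) = 12
dim(V (x) W) = 12 * 12 = 144

144


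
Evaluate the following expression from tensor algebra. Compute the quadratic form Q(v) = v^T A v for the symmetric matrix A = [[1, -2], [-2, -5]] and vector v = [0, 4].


First compute Av:
(Av)_1 = 1*0 + -2*4 = -8
(Av)_2 = -2*0 + -5*4 = -20
Av = [-8, -20]
Then v^T (Av) = 0*-8 + 4*-20
= 0 + -80 = -80

-80


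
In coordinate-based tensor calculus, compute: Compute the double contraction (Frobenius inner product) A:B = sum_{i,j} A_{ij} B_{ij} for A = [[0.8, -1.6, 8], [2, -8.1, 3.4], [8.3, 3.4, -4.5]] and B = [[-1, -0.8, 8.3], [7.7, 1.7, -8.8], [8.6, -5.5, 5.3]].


A:B = sum over all i,j of A_{ij} * B_{ij}.
Row 1: 0.8*-1=-0.8, -1.6*-0.8=1.28, 8*8.3=66.4 => row sum = 66.88
Row 2: 2*7.7=15.4, -8.1*1.7=-13.77, 3.4*-8.8=-29.92 => row sum = -28.29
Row 3: 8.3*8.6=71.38, 3.4*-5.5=-18.7, -4.5*5.3=-23.85 => row sum = 28.83
Total = 66.88 + -28.29 + 28.83 = 67.42

67.42


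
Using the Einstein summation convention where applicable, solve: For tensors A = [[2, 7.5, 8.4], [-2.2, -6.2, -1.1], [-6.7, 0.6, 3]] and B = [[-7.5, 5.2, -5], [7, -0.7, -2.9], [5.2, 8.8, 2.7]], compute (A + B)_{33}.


Tensor addition is component-wise: (A + B)_{ij} = A_{ij} + B_{ij}.
A_{33} = 3
B_{33} = 2.7
(A + B)_{33} = 3 + 2.7 = 5.7

5.7


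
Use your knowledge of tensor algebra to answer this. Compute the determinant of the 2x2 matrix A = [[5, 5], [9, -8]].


For a 2x2 matrix [[a, b], [c, d]], det = a*d - b*c.
a = 5, b = 5, c = 9, d = -8
a*d = 5 * -8 = -40
b*c = 5 * 9 = 45
det = -40 - 45 = -85

-85


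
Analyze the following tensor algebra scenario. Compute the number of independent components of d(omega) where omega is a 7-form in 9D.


The exterior derivative of a p-form is a (p+1)-form.
Its number of independent components is C(n, p+1).
n = 9, p+1 = 8
C(9, 8) = 9

9


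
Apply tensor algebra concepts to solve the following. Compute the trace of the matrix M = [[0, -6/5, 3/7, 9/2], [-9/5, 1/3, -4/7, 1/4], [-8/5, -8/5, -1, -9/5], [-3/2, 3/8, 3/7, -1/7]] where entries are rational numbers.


The trace is the sum of diagonal entries.
Diagonal: M[1,1] = 0, M[2,2] = 1/3, M[3,3] = -1, M[4,4] = -1/7
Tr(M) = 0 + 1/3 + -1 + -1/7
Computing step by step:
After adding M[1,1]: 0
After adding M[2,2]: 1/3
After adding M[3,3]: -2/3
After adding M[4,4]: -17/21
Tr(M) = -17/21

-17/21


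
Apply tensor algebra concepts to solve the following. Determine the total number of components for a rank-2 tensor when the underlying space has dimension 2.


The number of components of a rank-r tensor in d dimensions is d^r.
Here d = 2 and r = 2.
2^2 = 4

4


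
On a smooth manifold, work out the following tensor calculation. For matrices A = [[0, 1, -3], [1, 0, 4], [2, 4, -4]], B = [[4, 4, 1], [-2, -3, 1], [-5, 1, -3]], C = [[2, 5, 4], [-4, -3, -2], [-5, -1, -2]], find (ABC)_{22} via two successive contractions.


(ABC)_{22} = sum_m (AB)_{2m} C_{m2}. First compute row 2 of AB.
(AB)_{21} = 1*4 + 0*-2 + 4*-5 = -16
(AB)_{22} = 1*4 + 0*-3 + 4*1 = 8
(AB)_{23} = 1*1 + 0*1 + 4*-3 = -11
Now contract with column 2 of C:
(AB)_{21} * C_{12} = -16 * 5 = -80
(AB)_{22} * C_{22} = 8 * -3 = -24
(AB)_{23} * C_{32} = -11 * -1 = 11
(ABC)_{22} = -80 + -24 + 11 = -93

-93


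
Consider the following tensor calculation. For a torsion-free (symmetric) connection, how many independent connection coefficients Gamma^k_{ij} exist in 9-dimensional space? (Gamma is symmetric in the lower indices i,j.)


Christoffel symbols Gamma^k_{ij} are symmetric in i,j, so there are d * d(d+1)/2 independent symbols.
d = 9
d(d+1)/2 = 9 * 10 / 2 = 45
Total = 9 * 45 = 405

405


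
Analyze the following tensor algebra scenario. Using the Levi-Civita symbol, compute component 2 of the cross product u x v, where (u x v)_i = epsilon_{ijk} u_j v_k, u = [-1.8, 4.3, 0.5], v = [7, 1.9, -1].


(u x v)_2 = sum_{j,k} epsilon_{2jk} u_j v_k. Only permutations of (1,2,3) contribute; the two non-zero terms are:
eps_{213} u_1 v_3 = -1 * -1.8 * -1 = -1.8
eps_{231} u_3 v_1 = 1 * 0.5 * 7 = 3.5
(u x v)_2 = 1.7

1.7


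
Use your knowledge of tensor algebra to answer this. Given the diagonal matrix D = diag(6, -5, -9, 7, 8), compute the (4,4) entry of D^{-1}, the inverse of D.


For a diagonal matrix, the inverse has entries (D^{-1})_{ii} = 1/d_{ii}.
The diagonal entries are: d_{11} = 6, d_{22} = -5, d_{33} = -9, d_{44} = 7, d_{55} = 8
We need (D^{-1})_{44} = 1/d_{44} = 1/7 = 1/7

1/7


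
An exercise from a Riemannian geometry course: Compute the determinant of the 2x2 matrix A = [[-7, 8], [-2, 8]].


For a 2x2 matrix [[a, b], [c, d]], det = a*d - b*c.
a = -7, b = 8, c = -2, d = 8
a*d = -7 * 8 = -56
b*c = 8 * -2 = -16
det = -56 - -16 = -40

-40


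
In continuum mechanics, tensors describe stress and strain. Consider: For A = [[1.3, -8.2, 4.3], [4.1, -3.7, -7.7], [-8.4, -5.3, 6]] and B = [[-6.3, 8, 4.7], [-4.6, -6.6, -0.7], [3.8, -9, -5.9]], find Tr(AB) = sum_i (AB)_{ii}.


Tr(AB) = sum_i (AB)_{ii} where (AB)_{ii} = sum_k A_{ik} B_{ki}.
(AB)_{11} = 1.3*-6.3 + -8.2*-4.6 + 4.3*3.8 = 45.87
(AB)_{22} = 4.1*8 + -3.7*-6.6 + -7.7*-9 = 126.52
(AB)_{33} = -8.4*4.7 + -5.3*-0.7 + 6*-5.9 = -71.17
Tr(AB) = 45.87 + 126.52 + -71.17 = 101.22

101.22


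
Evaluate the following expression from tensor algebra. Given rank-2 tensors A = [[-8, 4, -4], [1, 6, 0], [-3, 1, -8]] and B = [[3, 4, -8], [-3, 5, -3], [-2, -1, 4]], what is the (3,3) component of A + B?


Tensor addition is component-wise: (A + B)_{ij} = A_{ij} + B_{ij}.
A_{33} = -8
B_{33} = 4
(A + B)_{33} = -8 + 4 = -4

-4


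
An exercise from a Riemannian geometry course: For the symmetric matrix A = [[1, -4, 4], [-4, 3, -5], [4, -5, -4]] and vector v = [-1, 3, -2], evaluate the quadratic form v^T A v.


First compute Av:
(Av)_1 = 1*-1 + -4*3 + 4*-2 = -21
(Av)_2 = -4*-1 + 3*3 + -5*-2 = 23
(Av)_3 = 4*-1 + -5*3 + -4*-2 = -11
Av = [-21, 23, -11]
Then v^T (Av) = -1*-21 + 3*23 + -2*-11
= 21 + 69 + 22 = 112

112


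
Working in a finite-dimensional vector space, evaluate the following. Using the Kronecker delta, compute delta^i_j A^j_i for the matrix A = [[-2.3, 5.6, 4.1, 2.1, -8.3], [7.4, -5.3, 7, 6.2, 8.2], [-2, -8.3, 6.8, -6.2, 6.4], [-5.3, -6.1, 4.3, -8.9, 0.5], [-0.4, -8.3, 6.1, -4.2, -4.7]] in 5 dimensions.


The contraction (trace) of a rank-2 tensor is the sum of its diagonal elements.
Diagonal entries: A[1,1] = -2.3, A[2,2] = -5.3, A[3,3] = 6.8, A[4,4] = -8.9, A[5,5] = -4.7
Tr(A) = -2.3 + -5.3 + 6.8 + -8.9 + -4.7 = -14.4

-14.4


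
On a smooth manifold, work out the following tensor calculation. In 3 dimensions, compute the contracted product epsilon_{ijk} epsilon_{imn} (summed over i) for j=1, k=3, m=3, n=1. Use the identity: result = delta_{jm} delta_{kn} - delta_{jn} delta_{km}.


Using the identity: epsilon_{ijk} epsilon_{imn} = delta_{jm} delta_{kn} - delta_{jn} delta_{km}.
delta_{13} = 0
delta_{31} = 0
delta_{11} = 1
delta_{33} = 1
Result = 0 * 0 - 1 * 1 = 0 - 1 = -1

-1


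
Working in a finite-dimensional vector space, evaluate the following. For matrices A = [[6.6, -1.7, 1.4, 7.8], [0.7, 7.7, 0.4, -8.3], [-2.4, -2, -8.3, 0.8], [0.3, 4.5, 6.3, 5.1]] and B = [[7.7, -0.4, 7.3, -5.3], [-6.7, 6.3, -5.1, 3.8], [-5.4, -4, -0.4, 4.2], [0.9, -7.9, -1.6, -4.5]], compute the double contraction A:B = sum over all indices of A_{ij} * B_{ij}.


A:B = sum over all i,j of A_{ij} * B_{ij}.
Row 1: 6.6*7.7=50.82, -1.7*-0.4=0.68, 1.4*7.3=10.22, 7.8*-5.3=-41.34 => row sum = 20.38
Row 2: 0.7*-6.7=-4.69, 7.7*6.3=48.51, 0.4*-5.1=-2.04, -8.3*3.8=-31.54 => row sum = 10.24
Row 3: -2.4*-5.4=12.96, -2*-4=8, -8.3*-0.4=3.32, 0.8*4.2=3.36 => row sum = 27.64
Row 4: 0.3*0.9=0.27, 4.5*-7.9=-35.55, 6.3*-1.6=-10.08, 5.1*-4.5=-22.95 => row sum = -68.31
Total = 20.38 + 10.24 + 27.64 + -68.31 = -10.05

-10.05


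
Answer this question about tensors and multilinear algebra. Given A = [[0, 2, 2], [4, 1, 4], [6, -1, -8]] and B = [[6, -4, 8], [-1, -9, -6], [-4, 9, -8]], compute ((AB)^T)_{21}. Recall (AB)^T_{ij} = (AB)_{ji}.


(AB)^T_{ij} = (AB)_{ji} = sum_k A_{jk} B_{ki}.
For i=2, j=1 we need (AB)_{12}:
A_{11} * B_{12} = 0 * -4 = 0
A_{12} * B_{22} = 2 * -9 = -18
A_{13} * B_{32} = 2 * 9 = 18
Sum = 0 + -18 + 18 = 0

0


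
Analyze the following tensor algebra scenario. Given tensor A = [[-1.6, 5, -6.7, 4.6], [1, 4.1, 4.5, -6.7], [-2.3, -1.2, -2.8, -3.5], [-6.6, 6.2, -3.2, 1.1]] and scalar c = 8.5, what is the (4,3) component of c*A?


Scalar multiplication: (cA)_{ij} = c * A_{ij}.
c = 8.5
A_{43} = -3.2
(cA)_{43} = 8.5 * -3.2 = -27.2

-27.2


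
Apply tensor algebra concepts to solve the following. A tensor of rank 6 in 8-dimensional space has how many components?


The number of components of a rank-r tensor in d dimensions is d^r.
Here d = 8 and r = 6.
8^6 = 262144

262144


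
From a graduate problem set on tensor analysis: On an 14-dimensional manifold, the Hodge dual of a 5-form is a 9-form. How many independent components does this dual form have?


The Hodge dual of a p-form on an n-dimensional manifold is an (n-p)-form.
n = 14, p = 5, so dual degree = 14 - 5 = 9
The number of components is C(n, n-p) = C(14, 9) = 2002

2002


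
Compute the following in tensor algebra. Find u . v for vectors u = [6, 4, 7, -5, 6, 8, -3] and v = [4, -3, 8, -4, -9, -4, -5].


The inner product u . v = sum of u_i * v_i.
Term-by-term: 6 * 4, 4 * -3, 7 * 8, -5 * -4, 6 * -9, 8 * -4, -3 * -5
Products: 24, -12, 56, 20, -54, -32, 15
Sum = 24 + -12 + 56 + 20 + -54 + -32 + 15 = 17

17


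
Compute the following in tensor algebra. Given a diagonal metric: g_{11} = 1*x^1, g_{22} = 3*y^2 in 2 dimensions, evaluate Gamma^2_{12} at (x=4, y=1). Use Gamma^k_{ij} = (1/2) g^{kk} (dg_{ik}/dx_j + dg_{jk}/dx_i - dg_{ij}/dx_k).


For a diagonal metric, Gamma^k_{ij} = (1/2) g^{kk} (dg_{ik}/dx_j + dg_{jk}/dx_i - dg_{ij}/dx_k).
The metric is diagonal, so g_{ab} = 0 for a != b.
At the given point: g_{11} = 4, g_{22} = 3
g^{22} = 1/3
dg_{12}/dx_2 = 0 (off-diagonal)
dg_{22}/dx_1 = dg_{22}/dx_1 = 0
dg_{12}/dx_2 = 0 (off-diagonal)
Numerator = 0 + 0 - 0 = 0
Gamma^2_{12} = 0 / (2 * 3) = 0

0


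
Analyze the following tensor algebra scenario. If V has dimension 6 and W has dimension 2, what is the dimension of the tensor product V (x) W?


The dimension of a tensor product is the product of dimensions.
dim(V) = 6, dim(W) = 2
dim(V (x) W) = 6 * 2 = 12

12


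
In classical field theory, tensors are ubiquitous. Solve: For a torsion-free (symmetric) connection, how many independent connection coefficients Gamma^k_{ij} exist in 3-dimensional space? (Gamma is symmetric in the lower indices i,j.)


Christoffel symbols Gamma^k_{ij} are symmetric in i,j, so there are d * d(d+1)/2 independent symbols.
d = 3
d(d+1)/2 = 3 * 4 / 2 = 6
Total = 3 * 6 = 18

18


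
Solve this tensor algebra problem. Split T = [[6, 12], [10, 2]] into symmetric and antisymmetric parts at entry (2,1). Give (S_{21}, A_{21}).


T_{21} = 10
T_{12} = 12
S_{21} = (10 + 12)/2 = 22/2 = 11
A_{21} = (10 - 12)/2 = -2/2 = -1
Check: S + A = 11 + -1 = 10 = T_{21}.

(11, -1)


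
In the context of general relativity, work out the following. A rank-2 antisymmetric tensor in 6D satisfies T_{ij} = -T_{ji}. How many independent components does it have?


An antisymmetric rank-2 tensor satisfies A_{ij} = -A_{ji}, so diagonal entries are zero.
The independent components are the upper-triangular entries: C(n, 2) = n(n-1)/2.
n = 6
C(6, 2) = 6 * 5 / 2 = 30 / 2 = 15

15


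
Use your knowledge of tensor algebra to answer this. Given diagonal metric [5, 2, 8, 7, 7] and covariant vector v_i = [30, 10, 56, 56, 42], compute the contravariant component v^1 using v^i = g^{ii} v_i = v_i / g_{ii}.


To raise an index with a diagonal metric: v^i = v_i / g_{ii}.
For index 1: v_1 = 30, g_{11} = 5
v^1 = 30 / 5 = 6

6


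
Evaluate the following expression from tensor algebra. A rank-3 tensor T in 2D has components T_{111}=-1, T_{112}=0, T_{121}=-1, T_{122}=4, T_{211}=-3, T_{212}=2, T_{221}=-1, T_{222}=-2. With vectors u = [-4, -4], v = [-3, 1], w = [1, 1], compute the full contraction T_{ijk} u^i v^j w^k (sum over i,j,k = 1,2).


S = sum over i,j,k of T_{ijk} u_i v_j w_k. Expanding all 8 terms:
T_{111}*u_1*v_1*w_1 = -1*-4*-3*1 = -12  (running total: -12)
T_{112}*u_1*v_1*w_2 = 0*-4*-3*1 = 0  (running total: -12)
T_{121}*u_1*v_2*w_1 = -1*-4*1*1 = 4  (running total: -8)
T_{122}*u_1*v_2*w_2 = 4*-4*1*1 = -16  (running total: -24)
T_{211}*u_2*v_1*w_1 = -3*-4*-3*1 = -36  (running total: -60)
T_{212}*u_2*v_1*w_2 = 2*-4*-3*1 = 24  (running total: -36)
T_{221}*u_2*v_2*w_1 = -1*-4*1*1 = 4  (running total: -32)
T_{222}*u_2*v_2*w_2 = -2*-4*1*1 = 8  (running total: -24)
S = -24

-24


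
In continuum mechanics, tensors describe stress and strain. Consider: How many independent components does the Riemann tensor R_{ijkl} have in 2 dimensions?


The Riemann tensor in d dimensions has d^2(d^2 - 1)/12 independent components.
d = 2, so d^2 = 4
d^2 - 1 = 3
d^2(d^2 - 1) = 4 * 3 = 12
Divide by 12: 12 / 12 = 1

1


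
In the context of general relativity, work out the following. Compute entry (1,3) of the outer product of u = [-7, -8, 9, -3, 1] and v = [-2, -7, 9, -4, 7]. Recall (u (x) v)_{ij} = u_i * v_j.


The outer product entry T_{ij} = u_i * v_j.
We need i=1, j=3.
u_1 = -7, v_3 = 9
T_{1,3} = -7 * 9 = -63

-63


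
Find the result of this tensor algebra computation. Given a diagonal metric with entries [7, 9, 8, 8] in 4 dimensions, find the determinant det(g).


For a diagonal metric, the determinant is the product of diagonal entries.
Diagonal entries: 7, 9, 8, 8
det(g) = 7 * 9 * 8 * 8 = 4032

4032


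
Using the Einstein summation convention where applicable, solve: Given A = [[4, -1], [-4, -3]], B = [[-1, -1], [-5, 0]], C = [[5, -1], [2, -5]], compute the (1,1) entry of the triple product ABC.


(ABC)_{11} = sum_m (AB)_{1m} C_{m1}. First compute row 1 of AB.
(AB)_{11} = 4*-1 + -1*-5 = 1
(AB)_{12} = 4*-1 + -1*0 = -4
Now contract with column 1 of C:
(AB)_{11} * C_{11} = 1 * 5 = 5
(AB)_{12} * C_{21} = -4 * 2 = -8
(ABC)_{11} = 5 + -8 = -3

-3


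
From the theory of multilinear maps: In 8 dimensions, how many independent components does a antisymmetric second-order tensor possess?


A antisymmetric rank-2 tensor in d dimensions has d(d-1)/2 independent components.
d = 8
d(d-1)/2 = 8 * 7 / 2 = 56 / 2 = 28

28


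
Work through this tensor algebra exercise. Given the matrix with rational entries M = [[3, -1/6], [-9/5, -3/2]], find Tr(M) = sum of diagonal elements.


The trace is the sum of diagonal entries.
Diagonal: M[1,1] = 3, M[2,2] = -3/2
Tr(M) = 3 + -3/2
Computing step by step:
After adding M[1,1]: 3
After adding M[2,2]: 3/2
Tr(M) = 3/2

3/2


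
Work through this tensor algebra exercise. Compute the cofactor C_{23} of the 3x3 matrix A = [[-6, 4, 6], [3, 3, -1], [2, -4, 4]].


To find cofactor C_{23}, delete row 2 and column 3.
The resulting 2x2 submatrix is: [[-6, 4], [2, -4]]
Minor M_{23} = -6*-4 - 4*2
  = 24 - 8 = 16
Sign = (-1)^(2+3) = (-1)^5 = -1
Cofactor C_{23} = -1 * 16 = -16

-16


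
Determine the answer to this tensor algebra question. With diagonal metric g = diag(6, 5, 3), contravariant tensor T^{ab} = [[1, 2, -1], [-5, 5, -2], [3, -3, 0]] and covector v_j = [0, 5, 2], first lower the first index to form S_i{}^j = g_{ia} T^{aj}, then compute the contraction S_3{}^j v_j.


Step 1: lower the first index. For a diagonal metric, g_{ia} T^{aj} = g_{ii} T^{ij} (no sum on i).
g_{33} = 3
S_3{}^1 = 3 * T^{31} = 3 * 3 = 9
S_3{}^2 = 3 * T^{32} = 3 * -3 = -9
S_3{}^3 = 3 * T^{33} = 3 * 0 = 0
Step 2: contract S_3{}^j with v_j.
S_3{}^1 * v_1 = 9 * 0 = 0
S_3{}^2 * v_2 = -9 * 5 = -45
S_3{}^3 * v_3 = 0 * 2 = 0
Result = 0 + -45 + 0 = -45

-45


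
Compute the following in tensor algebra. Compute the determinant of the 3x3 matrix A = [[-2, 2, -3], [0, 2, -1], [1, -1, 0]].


Expanding along the first row, det(A) = a11*M_11 - a12*M_12 + a13*M_13, where M_1j is the (1,j) minor.
Minor M_11 = 2*0 - -1*-1 = -1
Minor M_12 = 0*0 - -1*1 = 1
Minor M_13 = 0*-1 - 2*1 = -2
det = -2*(-1) - 2*(1) + -3*(-2)
    = 2 - 2 + 6
    = 6

6


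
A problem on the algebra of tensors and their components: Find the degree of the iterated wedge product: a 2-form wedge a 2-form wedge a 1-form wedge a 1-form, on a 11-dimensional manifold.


The degree of a wedge product is the sum of the degrees of the individual forms.
Degrees: 2, 2, 1, 1
Total degree = 2 + 2 + 1 + 1 = 6

6


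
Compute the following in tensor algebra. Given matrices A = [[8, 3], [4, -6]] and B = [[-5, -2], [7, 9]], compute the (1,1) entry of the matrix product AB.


(AB)_{ij} = sum_k A_{ik} B_{kj}.
For i=1, j=1:
A_{11} * B_{11} = 8 * -5 = -40
A_{12} * B_{21} = 3 * 7 = 21
Sum = -40 + 21 = -19

-19


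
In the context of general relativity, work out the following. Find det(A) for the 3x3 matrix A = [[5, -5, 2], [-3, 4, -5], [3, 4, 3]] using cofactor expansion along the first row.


Expanding along the first row, det(A) = a11*M_11 - a12*M_12 + a13*M_13, where M_1j is the (1,j) minor.
Minor M_11 = 4*3 - -5*4 = 32
Minor M_12 = -3*3 - -5*3 = 6
Minor M_13 = -3*4 - 4*3 = -24
det = 5*(32) - -5*(6) + 2*(-24)
    = 160 - -30 + -48
    = 142

142


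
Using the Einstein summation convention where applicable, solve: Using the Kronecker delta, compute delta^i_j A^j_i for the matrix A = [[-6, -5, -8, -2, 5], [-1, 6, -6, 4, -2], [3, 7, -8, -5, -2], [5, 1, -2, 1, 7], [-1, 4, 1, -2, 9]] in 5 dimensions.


The contraction (trace) of a rank-2 tensor is the sum of its diagonal elements.
Diagonal entries: A[1,1] = -6, A[2,2] = 6, A[3,3] = -8, A[4,4] = 1, A[5,5] = 9
Tr(A) = -6 + 6 + -8 + 1 + 9 = 2

2


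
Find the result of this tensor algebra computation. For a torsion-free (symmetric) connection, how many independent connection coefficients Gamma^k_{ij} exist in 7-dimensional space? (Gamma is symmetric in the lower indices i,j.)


Christoffel symbols Gamma^k_{ij} are symmetric in i,j, so there are d * d(d+1)/2 independent symbols.
d = 7
d(d+1)/2 = 7 * 8 / 2 = 28
Total = 7 * 28 = 196

196


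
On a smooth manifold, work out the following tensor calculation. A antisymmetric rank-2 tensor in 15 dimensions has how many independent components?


A antisymmetric rank-2 tensor in d dimensions has d(d-1)/2 independent components.
d = 15
d(d-1)/2 = 15 * 14 / 2 = 210 / 2 = 105

105


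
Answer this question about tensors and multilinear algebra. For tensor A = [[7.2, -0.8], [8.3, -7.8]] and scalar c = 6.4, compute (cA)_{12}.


Scalar multiplication: (cA)_{ij} = c * A_{ij}.
c = 6.4
A_{12} = -0.8
(cA)_{12} = 6.4 * -0.8 = -5.12

-5.12


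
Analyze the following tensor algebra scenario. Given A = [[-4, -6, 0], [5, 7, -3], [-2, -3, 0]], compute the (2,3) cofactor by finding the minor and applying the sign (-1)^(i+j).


To find cofactor C_{23}, delete row 2 and column 3.
The resulting 2x2 submatrix is: [[-4, -6], [-2, -3]]
Minor M_{23} = -4*-3 - -6*-2
  = 12 - 12 = 0
Sign = (-1)^(2+3) = (-1)^5 = -1
Cofactor C_{23} = -1 * 0 = 0

0


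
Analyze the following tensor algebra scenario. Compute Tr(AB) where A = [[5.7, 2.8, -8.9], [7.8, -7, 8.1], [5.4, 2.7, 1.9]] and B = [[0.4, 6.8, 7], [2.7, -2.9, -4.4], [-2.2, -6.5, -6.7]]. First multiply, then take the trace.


Tr(AB) = sum_i (AB)_{ii} where (AB)_{ii} = sum_k A_{ik} B_{ki}.
(AB)_{11} = 5.7*0.4 + 2.8*2.7 + -8.9*-2.2 = 29.42
(AB)_{22} = 7.8*6.8 + -7*-2.9 + 8.1*-6.5 = 20.69
(AB)_{33} = 5.4*7 + 2.7*-4.4 + 1.9*-6.7 = 13.19
Tr(AB) = 29.42 + 20.69 + 13.19 = 63.3

63.3


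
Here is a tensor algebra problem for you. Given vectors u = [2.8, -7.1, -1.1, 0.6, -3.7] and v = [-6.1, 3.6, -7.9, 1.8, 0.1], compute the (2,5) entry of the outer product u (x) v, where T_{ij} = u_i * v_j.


The outer product entry T_{ij} = u_i * v_j.
We need i=2, j=5.
u_2 = -7.1, v_5 = 0.1
T_{2,5} = -7.1 * 0.1 = -0.71

-0.71


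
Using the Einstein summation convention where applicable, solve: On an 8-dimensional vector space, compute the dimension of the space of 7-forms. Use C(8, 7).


The dimension of the space of p-forms on an n-dimensional space is C(n, p).
n = 8, p = 7
C(8, 7) = 8! / (7! * 1!) = 8

8


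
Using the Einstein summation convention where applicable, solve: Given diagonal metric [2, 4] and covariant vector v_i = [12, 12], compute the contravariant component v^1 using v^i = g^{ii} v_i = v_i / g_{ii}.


To raise an index with a diagonal metric: v^i = v_i / g_{ii}.
For index 1: v_1 = 12, g_{11} = 2
v^1 = 12 / 2 = 6

6


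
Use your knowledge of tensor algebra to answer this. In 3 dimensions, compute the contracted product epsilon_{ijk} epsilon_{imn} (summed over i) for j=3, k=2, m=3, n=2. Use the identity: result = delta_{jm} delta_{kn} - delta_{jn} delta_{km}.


Using the identity: epsilon_{ijk} epsilon_{imn} = delta_{jm} delta_{kn} - delta_{jn} delta_{km}.
delta_{33} = 1
delta_{22} = 1
delta_{32} = 0
delta_{23} = 0
Result = 1 * 1 - 0 * 0 = 1 - 0 = 1

1


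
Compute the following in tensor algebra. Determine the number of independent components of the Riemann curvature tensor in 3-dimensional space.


The Riemann tensor in d dimensions has d^2(d^2 - 1)/12 independent components.
d = 3, so d^2 = 9
d^2 - 1 = 8
d^2(d^2 - 1) = 9 * 8 = 72
Divide by 12: 72 / 12 = 6

6


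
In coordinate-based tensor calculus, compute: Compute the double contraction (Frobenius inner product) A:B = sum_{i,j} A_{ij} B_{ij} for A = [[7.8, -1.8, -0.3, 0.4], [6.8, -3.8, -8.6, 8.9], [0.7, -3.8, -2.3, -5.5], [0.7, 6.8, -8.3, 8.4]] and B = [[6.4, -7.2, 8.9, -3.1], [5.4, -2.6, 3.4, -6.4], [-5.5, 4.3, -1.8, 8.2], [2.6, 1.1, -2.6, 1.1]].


A:B = sum over all i,j of A_{ij} * B_{ij}.
Row 1: 7.8*6.4=49.92, -1.8*-7.2=12.96, -0.3*8.9=-2.67, 0.4*-3.1=-1.24 => row sum = 58.97
Row 2: 6.8*5.4=36.72, -3.8*-2.6=9.88, -8.6*3.4=-29.24, 8.9*-6.4=-56.96 => row sum = -39.6
Row 3: 0.7*-5.5=-3.85, -3.8*4.3=-16.34, -2.3*-1.8=4.14, -5.5*8.2=-45.1 => row sum = -61.15
Row 4: 0.7*2.6=1.82, 6.8*1.1=7.48, -8.3*-2.6=21.58, 8.4*1.1=9.24 => row sum = 40.12
Total = 58.97 + -39.6 + -61.15 + 40.12 = -1.66

-1.66


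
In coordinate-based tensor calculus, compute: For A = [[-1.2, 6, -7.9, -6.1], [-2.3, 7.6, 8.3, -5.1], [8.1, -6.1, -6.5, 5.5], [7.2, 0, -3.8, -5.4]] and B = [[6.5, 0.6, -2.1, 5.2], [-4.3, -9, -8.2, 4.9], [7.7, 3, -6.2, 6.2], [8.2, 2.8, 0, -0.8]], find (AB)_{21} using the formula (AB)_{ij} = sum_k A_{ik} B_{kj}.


(AB)_{ij} = sum_k A_{ik} B_{kj}.
For i=2, j=1:
A_{21} * B_{11} = -2.3 * 6.5 = -14.95
A_{22} * B_{21} = 7.6 * -4.3 = -32.68
A_{23} * B_{31} = 8.3 * 7.7 = 63.91
A_{24} * B_{41} = -5.1 * 8.2 = -41.82
Sum = -14.95 + -32.68 + 63.91 + -41.82 = -25.54

-25.54


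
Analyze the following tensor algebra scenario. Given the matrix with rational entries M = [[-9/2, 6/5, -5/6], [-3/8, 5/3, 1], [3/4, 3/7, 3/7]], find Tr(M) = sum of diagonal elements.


The trace is the sum of diagonal entries.
Diagonal: M[1,1] = -9/2, M[2,2] = 5/3, M[3,3] = 3/7
Tr(M) = -9/2 + 5/3 + 3/7
Computing step by step:
After adding M[1,1]: -9/2
After adding M[2,2]: -17/6
After adding M[3,3]: -101/42
Tr(M) = -101/42

-101/42


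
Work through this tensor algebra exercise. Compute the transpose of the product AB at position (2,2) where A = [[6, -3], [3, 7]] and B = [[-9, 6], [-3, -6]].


(AB)^T_{ij} = (AB)_{ji} = sum_k A_{jk} B_{ki}.
For i=2, j=2 we need (AB)_{22}:
A_{21} * B_{12} = 3 * 6 = 18
A_{22} * B_{22} = 7 * -6 = -42
Sum = 18 + -42 = -24

-24


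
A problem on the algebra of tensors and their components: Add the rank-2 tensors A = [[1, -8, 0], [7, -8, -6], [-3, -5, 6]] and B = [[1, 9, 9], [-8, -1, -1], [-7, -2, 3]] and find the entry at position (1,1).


Tensor addition is component-wise: (A + B)_{ij} = A_{ij} + B_{ij}.
A_{11} = 1
B_{11} = 1
(A + B)_{11} = 1 + 1 = 2

2


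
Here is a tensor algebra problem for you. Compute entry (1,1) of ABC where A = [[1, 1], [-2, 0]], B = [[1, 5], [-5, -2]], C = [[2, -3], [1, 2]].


(ABC)_{11} = sum_m (AB)_{1m} C_{m1}. First compute row 1 of AB.
(AB)_{11} = 1*1 + 1*-5 = -4
(AB)_{12} = 1*5 + 1*-2 = 3
Now contract with column 1 of C:
(AB)_{11} * C_{11} = -4 * 2 = -8
(AB)_{12} * C_{21} = 3 * 1 = 3
(ABC)_{11} = -8 + 3 = -5

-5


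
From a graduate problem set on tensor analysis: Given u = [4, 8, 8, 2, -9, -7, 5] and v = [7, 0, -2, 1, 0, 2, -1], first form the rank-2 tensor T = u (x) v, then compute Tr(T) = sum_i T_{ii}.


The outer product gives T_{ij} = u_i v_j.
The trace (contraction) is Tr(T) = sum_i T_{ii} = sum_i u_i v_i.
Diagonal entries:
T_{11} = u_1 * v_1 = 4 * 7 = 28
T_{22} = u_2 * v_2 = 8 * 0 = 0
T_{33} = u_3 * v_3 = 8 * -2 = -16
T_{44} = u_4 * v_4 = 2 * 1 = 2
T_{55} = u_5 * v_5 = -9 * 0 = 0
T_{66} = u_6 * v_6 = -7 * 2 = -14
T_{77} = u_7 * v_7 = 5 * -1 = -5
Tr(T) = 28 + 0 + -16 + 2 + 0 + -14 + -5 = -5

-5


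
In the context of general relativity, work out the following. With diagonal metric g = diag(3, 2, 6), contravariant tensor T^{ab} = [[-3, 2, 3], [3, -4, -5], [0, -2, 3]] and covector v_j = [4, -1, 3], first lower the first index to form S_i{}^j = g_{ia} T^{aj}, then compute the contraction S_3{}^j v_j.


Step 1: lower the first index. For a diagonal metric, g_{ia} T^{aj} = g_{ii} T^{ij} (no sum on i).
g_{33} = 6
S_3{}^1 = 6 * T^{31} = 6 * 0 = 0
S_3{}^2 = 6 * T^{32} = 6 * -2 = -12
S_3{}^3 = 6 * T^{33} = 6 * 3 = 18
Step 2: contract S_3{}^j with v_j.
S_3{}^1 * v_1 = 0 * 4 = 0
S_3{}^2 * v_2 = -12 * -1 = 12
S_3{}^3 * v_3 = 18 * 3 = 54
Result = 0 + 12 + 54 = 66

66


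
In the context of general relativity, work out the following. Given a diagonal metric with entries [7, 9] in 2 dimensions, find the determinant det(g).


For a diagonal metric, the determinant is the product of diagonal entries.
Diagonal entries: 7, 9
det(g) = 7 * 9 = 63

63


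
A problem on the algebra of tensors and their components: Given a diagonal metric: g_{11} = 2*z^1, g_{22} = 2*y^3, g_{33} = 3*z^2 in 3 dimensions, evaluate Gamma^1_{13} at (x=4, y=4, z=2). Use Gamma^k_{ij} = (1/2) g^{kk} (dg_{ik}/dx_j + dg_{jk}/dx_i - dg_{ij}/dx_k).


For a diagonal metric, Gamma^k_{ij} = (1/2) g^{kk} (dg_{ik}/dx_j + dg_{jk}/dx_i - dg_{ij}/dx_k).
The metric is diagonal, so g_{ab} = 0 for a != b.
At the given point: g_{11} = 4, g_{22} = 128, g_{33} = 12
g^{11} = 1/4
dg_{11}/dx_3 = dg_{11}/dx_3 = 2
dg_{31}/dx_1 = 0 (off-diagonal)
dg_{13}/dx_1 = 0 (off-diagonal)
Numerator = 2 + 0 - 0 = 2
Gamma^1_{13} = 2 / (2 * 4) = 1/4

1/4


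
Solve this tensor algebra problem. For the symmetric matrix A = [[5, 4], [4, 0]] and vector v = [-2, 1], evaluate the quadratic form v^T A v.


First compute Av:
(Av)_1 = 5*-2 + 4*1 = -6
(Av)_2 = 4*-2 + 0*1 = -8
Av = [-6, -8]
Then v^T (Av) = -2*-6 + 1*-8
= 12 + -8 = 4

4


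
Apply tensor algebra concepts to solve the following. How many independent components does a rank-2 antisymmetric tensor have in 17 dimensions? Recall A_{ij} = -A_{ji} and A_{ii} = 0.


An antisymmetric rank-2 tensor satisfies A_{ij} = -A_{ji}, so diagonal entries are zero.
The independent components are the upper-triangular entries: C(n, 2) = n(n-1)/2.
n = 17
C(17, 2) = 17 * 16 / 2 = 272 / 2 = 136

136


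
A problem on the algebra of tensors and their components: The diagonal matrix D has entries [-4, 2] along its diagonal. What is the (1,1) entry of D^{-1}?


For a diagonal matrix, the inverse has entries (D^{-1})_{ii} = 1/d_{ii}.
The diagonal entries are: d_{11} = -4, d_{22} = 2
We need (D^{-1})_{11} = 1/d_{11} = 1/-4 = -1/4

-1/4


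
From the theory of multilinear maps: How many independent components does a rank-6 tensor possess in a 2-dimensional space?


The number of components of a rank-r tensor in d dimensions is d^r.
Here d = 2 and r = 6.
2^6 = 64

64


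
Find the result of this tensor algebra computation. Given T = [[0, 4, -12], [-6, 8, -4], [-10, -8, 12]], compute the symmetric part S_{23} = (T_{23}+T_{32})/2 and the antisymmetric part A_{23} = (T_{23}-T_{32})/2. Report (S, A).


T_{23} = -4
T_{32} = -8
S_{23} = (-4 + -8)/2 = -12/2 = -6
A_{23} = (-4 - -8)/2 = 4/2 = 2
Check: S + A = -6 + 2 = -4 = T_{23}.

(-6, 2)


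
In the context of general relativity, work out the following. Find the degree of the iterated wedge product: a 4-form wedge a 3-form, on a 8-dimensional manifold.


The degree of a wedge product is the sum of the degrees of the individual forms.
Degrees: 4, 3
Total degree = 4 + 3 = 7

7


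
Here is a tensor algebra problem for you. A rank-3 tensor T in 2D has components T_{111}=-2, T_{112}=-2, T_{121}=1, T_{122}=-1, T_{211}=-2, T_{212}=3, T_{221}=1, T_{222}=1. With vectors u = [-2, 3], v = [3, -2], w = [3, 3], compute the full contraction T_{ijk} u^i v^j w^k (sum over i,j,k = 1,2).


S = sum over i,j,k of T_{ijk} u_i v_j w_k. Expanding all 8 terms:
T_{111}*u_1*v_1*w_1 = -2*-2*3*3 = 36  (running total: 36)
T_{112}*u_1*v_1*w_2 = -2*-2*3*3 = 36  (running total: 72)
T_{121}*u_1*v_2*w_1 = 1*-2*-2*3 = 12  (running total: 84)
T_{122}*u_1*v_2*w_2 = -1*-2*-2*3 = -12  (running total: 72)
T_{211}*u_2*v_1*w_1 = -2*3*3*3 = -54  (running total: 18)
T_{212}*u_2*v_1*w_2 = 3*3*3*3 = 81  (running total: 99)
T_{221}*u_2*v_2*w_1 = 1*3*-2*3 = -18  (running total: 81)
T_{222}*u_2*v_2*w_2 = 1*3*-2*3 = -18  (running total: 63)
S = 63

63
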